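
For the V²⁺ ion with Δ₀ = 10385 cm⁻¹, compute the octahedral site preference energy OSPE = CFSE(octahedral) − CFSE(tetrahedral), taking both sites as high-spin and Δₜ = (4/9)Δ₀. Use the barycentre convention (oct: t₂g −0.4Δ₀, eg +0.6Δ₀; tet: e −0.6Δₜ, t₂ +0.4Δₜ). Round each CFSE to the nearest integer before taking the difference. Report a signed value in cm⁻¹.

-8770

Group 5 minus oxidation state +2 gives a d³ configuration for V²⁺.
In an octahedral site d³ (HS) is t₂g³ eg⁰, giving CFSE(oct) = -1.2Δ₀ = -12462 cm⁻¹.
Tetrahedral e² t₂¹ gives -0.8Δₜ = -0.8 × (4/9) × 10385 = -3692 cm⁻¹.
OSPE = -12462 − (-3692) = -8770 cm⁻¹.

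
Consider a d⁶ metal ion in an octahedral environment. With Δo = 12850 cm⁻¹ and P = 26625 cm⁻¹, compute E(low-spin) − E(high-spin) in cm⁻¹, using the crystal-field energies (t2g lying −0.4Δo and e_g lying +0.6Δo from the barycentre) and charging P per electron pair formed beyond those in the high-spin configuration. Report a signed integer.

27550

High-spin: t2g^4 e_g^2, CFSE = -0.4Δo = -5140 cm⁻¹.
Low-spin: t2g^6 e_g^0, orbital CFSE = -2.4Δo = -30840 cm⁻¹; plus 2 excess pairs × P = +53250 cm⁻¹; total 22410 cm⁻¹.
The difference is 22410 − (-5140) = 27550 cm⁻¹, so high-spin lies lower.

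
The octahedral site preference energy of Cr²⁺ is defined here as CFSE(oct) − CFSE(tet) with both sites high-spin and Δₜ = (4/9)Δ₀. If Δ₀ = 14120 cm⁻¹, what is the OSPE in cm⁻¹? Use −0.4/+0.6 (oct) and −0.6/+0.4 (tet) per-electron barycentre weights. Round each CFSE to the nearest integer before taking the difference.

Group 6 minus oxidation state +2 gives a d⁴ configuration for Cr²⁺.
Octahedral high-spin t2g^3 e_g^1: CFSE = -0.6 × 14120 = -8472 cm⁻¹.
Tetrahedral: e^2 t2^2, CFSE = 2(−0.6) + 2(+0.4) = -0.4Δₜ = -0.4 × (4/9) × 14120 = -2510 cm⁻¹.
OSPE = -8472 − (-2510) = -5962 cm⁻¹.

-5962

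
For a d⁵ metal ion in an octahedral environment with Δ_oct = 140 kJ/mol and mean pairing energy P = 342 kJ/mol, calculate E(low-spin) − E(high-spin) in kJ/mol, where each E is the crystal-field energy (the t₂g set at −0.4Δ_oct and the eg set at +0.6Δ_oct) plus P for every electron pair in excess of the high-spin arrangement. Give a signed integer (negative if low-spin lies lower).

404

High-spin: t₂g³ eg², CFSE = 0.0Δ_oct = 0 kJ/mol.
For low-spin the configuration is t₂g⁵ eg⁰: orbital energy -2.0 × 140 = -280 kJ/mol, and 2 additional pairs relative to high-spin add 684 kJ/mol, giving 404 kJ/mol.
E(LS) − E(HS) = 404 − (0) = 404 kJ/mol.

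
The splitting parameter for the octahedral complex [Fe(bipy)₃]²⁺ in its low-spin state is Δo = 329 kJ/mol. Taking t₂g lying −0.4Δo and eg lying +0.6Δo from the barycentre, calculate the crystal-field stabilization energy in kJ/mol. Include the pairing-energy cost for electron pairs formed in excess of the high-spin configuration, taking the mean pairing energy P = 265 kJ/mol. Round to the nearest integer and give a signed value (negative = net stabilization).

bipy is neutral, so the +2 overall charge sits on Fe: oxidation state +2.
Fe is in group 8, so Fe²⁺ is d⁶ (8 − 2 = 6).
The d⁶ electrons fill as t₂g⁶ eg⁰.
CFSE(orbital) = 6×(-0.4Δo) + 0×(0.6Δo) = -2.4Δo; with Δo = 329 kJ/mol that is -790 kJ/mol.
Relative to high-spin t₂g⁴ eg² (1 paired), the low-spin configuration has 2 additional pairs, contributing +2 × 265 = +530 kJ/mol.
Overall CFSE = -790 + 530 = -260 kJ/mol.

-260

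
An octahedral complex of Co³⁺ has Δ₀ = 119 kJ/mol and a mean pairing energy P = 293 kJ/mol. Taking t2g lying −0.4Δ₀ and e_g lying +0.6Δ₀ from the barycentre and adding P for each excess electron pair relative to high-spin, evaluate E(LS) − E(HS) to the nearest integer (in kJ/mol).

Co sits in group 9; removing 3 electrons leaves Co³⁺ with 9 − 3 = 6 d electrons.
High-spin d⁶ fills as t2g^4 e_g^2 with CFSE 4(−0.4) + 2(+0.6) = -0.4Δ₀ = -48 kJ/mol.
Low-spin: t2g^6 e_g^0, orbital CFSE = -2.4Δ₀ = -286 kJ/mol; plus 2 excess pairs × P = +586 kJ/mol; total 300 kJ/mol.
Thus E(LS) − E(HS) = 348 kJ/mol.

348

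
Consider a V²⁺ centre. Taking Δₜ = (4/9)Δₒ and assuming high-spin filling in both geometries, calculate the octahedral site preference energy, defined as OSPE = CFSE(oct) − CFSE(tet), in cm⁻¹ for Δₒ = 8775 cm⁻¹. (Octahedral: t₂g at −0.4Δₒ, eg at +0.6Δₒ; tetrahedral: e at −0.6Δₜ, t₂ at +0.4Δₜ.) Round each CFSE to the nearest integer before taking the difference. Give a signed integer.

-7410

V is in group 5, so V²⁺ is d³ (5 − 2 = 3).
Octahedral (high-spin): t₂g³ eg⁰, CFSE = 3(−0.4) + 0(+0.6) = -1.2Δₒ = -1.2 × 8775 = -10530 cm⁻¹.
Tetrahedral e² t₂¹ gives -0.8Δₜ = -0.8 × (4/9) × 8775 = -3120 cm⁻¹.
OSPE = CFSE(oct) − CFSE(tet) = -10530 − (-3120) = -7410 cm⁻¹.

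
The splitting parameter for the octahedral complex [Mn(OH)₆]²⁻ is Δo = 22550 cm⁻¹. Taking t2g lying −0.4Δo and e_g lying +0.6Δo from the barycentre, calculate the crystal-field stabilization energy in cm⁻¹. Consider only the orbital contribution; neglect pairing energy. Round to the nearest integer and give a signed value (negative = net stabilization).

-27060

Each OH⁻ contributes -1; 6 × (-1) = -6. With overall charge -2, Mn is in the +4 oxidation state.
Mn⁴⁺: group 7, so d-count = 7 − 4 = 3.
Electron filling gives t2g^3 e_g^0.
Orbital CFSE = 3(-0.4) + 0(0.6) = -1.2Δo = -1.2 × 22550 = -27060 cm⁻¹.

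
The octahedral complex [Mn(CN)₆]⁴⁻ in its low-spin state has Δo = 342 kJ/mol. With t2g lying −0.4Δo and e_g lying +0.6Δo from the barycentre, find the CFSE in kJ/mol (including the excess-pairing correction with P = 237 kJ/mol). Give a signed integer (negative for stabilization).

-210

Each CN⁻ contributes -1; 6 × (-1) = -6. With overall charge -4, Mn is in the +2 oxidation state.
Mn is in group 7, so Mn²⁺ is d⁵ (7 − 2 = 5).
Electron filling gives t2g^5 e_g^0.
Orbital CFSE = 5(-0.4) + 0(0.6) = -2.0Δo = -2.0 × 342 = -684 kJ/mol.
Pairing penalty: 2 pairs vs 0 in the high-spin reference → 2 extra × P = 474 kJ/mol.
Net CFSE = -684 + 474 = -210 kJ/mol.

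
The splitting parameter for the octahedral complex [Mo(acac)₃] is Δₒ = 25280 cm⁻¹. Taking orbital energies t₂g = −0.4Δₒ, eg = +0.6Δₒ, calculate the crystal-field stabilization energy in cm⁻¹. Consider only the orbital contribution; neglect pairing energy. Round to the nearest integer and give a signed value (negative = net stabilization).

-30336

Each acac⁻ contributes -1; 3 × (-1) = -3. With overall charge +0, Mo is in the +3 oxidation state.
Mo³⁺: group 6, so d-count = 6 − 3 = 3.
Electron filling gives t₂g³ eg⁰.
The orbital stabilization is -1.2Δₒ = -1.2 × 25280 = -30336 cm⁻¹.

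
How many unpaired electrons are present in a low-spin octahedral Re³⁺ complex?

Re³⁺: group 7, so d-count = 7 − 3 = 4.
Configuration: t2g^4 e_g^0, giving 2 unpaired electrons.

2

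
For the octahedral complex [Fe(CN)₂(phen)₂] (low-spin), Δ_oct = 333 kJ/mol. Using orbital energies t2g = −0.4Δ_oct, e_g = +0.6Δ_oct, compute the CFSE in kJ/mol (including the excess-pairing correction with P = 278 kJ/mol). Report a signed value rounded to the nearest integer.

-243

Ligand charges: 2×(-1) from CN⁻ and 2×(+0) from phen sum to -2; with overall charge +0, Fe is +2.
Fe sits in group 8; removing 2 electrons leaves Fe²⁺ with 8 − 2 = 6 d electrons.
The d⁶ electrons fill as t2g^6 e_g^0.
The orbital stabilization is -2.4Δ_oct = -2.4 × 333 = -799 kJ/mol.
Relative to high-spin t2g^4 e_g^2 (1 paired), the low-spin configuration has 2 additional pairs, contributing +2 × 278 = +556 kJ/mol.
Overall CFSE = -799 + 556 = -243 kJ/mol.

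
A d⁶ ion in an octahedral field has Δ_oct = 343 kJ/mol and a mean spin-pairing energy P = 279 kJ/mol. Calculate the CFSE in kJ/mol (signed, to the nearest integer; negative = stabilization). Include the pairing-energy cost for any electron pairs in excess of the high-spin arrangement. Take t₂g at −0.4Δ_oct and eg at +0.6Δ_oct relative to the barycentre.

Δ_oct > P, so pairing is preferred: the ground state is low-spin.
That gives t₂g⁶ eg⁰.
Orbital CFSE = -2.4Δ_oct = -2.4 × 343 = -823 kJ/mol.
Excess pairs vs high-spin: 3 − 1 = 2; pairing cost = +558 kJ/mol.
Net CFSE = -823 + 558 = -265 kJ/mol.

-265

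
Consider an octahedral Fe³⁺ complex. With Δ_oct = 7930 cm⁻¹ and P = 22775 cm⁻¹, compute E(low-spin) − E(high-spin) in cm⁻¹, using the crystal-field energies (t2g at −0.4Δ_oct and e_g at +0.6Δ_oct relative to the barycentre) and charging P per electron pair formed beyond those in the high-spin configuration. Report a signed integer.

Fe is in group 8, so Fe³⁺ is d⁵ (8 − 3 = 5).
High-spin d⁵ fills as t2g^3 e_g^2 with CFSE 3(−0.4) + 2(+0.6) = 0.0Δ_oct = 0 cm⁻¹.
Low-spin: t2g^5 e_g^0, orbital CFSE = -2.0Δ_oct = -15860 cm⁻¹; plus 2 excess pairs × P = +45550 cm⁻¹; total 29690 cm⁻¹.
The difference is 29690 − (0) = 29690 cm⁻¹, so high-spin lies lower.

29690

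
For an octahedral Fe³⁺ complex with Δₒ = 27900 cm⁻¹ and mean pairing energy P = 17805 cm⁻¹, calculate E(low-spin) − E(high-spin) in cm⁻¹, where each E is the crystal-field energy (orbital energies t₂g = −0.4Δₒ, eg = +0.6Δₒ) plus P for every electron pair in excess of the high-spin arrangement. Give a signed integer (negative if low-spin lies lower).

Fe is in group 8, so Fe³⁺ is d⁵ (8 − 3 = 5).
In the high-spin limit (t₂g³ eg²) the orbital term is 0.0Δₒ = 0 cm⁻¹, with no excess pairing.
Low-spin: t₂g⁵ eg⁰, orbital CFSE = -2.0Δₒ = -55800 cm⁻¹; plus 2 excess pairs × P = +35610 cm⁻¹; total -20190 cm⁻¹.
Thus E(LS) − E(HS) = -20190 cm⁻¹.

-20190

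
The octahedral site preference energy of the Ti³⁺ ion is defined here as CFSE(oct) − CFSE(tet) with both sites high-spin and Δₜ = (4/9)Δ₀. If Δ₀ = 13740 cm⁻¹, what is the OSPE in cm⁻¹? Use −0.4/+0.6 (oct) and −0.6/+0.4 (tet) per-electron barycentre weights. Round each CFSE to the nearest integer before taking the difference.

Ti³⁺: group 4, so d-count = 4 − 3 = 1.
Octahedral high-spin t2g^1 e_g^0: CFSE = -0.4 × 13740 = -5496 cm⁻¹.
Tetrahedral: e^1 t2^0, CFSE = 1(−0.6) + 0(+0.4) = -0.6Δₜ = -0.6 × (4/9) × 13740 = -3664 cm⁻¹.
Subtracting, OSPE = -5496 − (-3664) = -1832 cm⁻¹.

-1832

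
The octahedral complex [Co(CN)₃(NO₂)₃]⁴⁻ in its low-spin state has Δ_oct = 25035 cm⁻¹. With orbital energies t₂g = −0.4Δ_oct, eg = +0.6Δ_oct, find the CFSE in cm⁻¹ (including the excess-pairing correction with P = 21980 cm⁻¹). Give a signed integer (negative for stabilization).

Ligand charges: 3×(-1) from CN⁻ and 3×(-1) from NO₂⁻ sum to -6; with overall charge -4, Co is +2.
Co²⁺: group 9, so d-count = 9 − 2 = 7.
Configuration: t₂g⁶ eg¹.
CFSE(orbital) = 6×(-0.4Δ_oct) + 1×(0.6Δ_oct) = -1.8Δ_oct; with Δ_oct = 25035 cm⁻¹ that is -45063 cm⁻¹.
High-spin d⁷ would be t₂g⁵ eg² with 2 pairs; low-spin has 3, so 1 excess pair costs +1P = +21980 cm⁻¹.
Net CFSE = -45063 + 21980 = -23083 cm⁻¹.

-23083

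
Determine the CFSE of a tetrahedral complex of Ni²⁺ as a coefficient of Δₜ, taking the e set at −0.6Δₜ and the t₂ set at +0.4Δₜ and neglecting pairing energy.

Ni²⁺: group 10, so d-count = 10 − 2 = 8.
Tetrahedral splitting is small, so the complex is high-spin.
Configuration: e⁴ t₂⁴.
CFSE = 4(-0.6Δₜ) + 4(0.4Δₜ) = -2.4Δₜ + 1.6Δₜ = -0.8Δₜ.

-0.8 Δₜ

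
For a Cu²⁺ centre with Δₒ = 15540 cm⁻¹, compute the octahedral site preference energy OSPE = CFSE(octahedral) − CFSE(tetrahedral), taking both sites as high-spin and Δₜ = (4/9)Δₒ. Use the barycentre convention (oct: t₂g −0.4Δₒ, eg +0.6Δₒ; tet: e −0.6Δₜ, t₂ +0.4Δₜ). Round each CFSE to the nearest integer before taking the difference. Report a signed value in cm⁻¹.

Cu²⁺: group 11, so d-count = 11 − 2 = 9.
In an octahedral site d⁹ (HS) is t₂g⁶ eg³, giving CFSE(oct) = -0.6Δₒ = -9324 cm⁻¹.
In a tetrahedral site the filling is e⁴ t₂⁵: CFSE(tet) = -0.4Δₜ = -0.4 × (4/9)(15540) = -2763 cm⁻¹.
OSPE = CFSE(oct) − CFSE(tet) = -9324 − (-2763) = -6561 cm⁻¹.

-6561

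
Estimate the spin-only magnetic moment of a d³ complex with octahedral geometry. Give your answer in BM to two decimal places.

3.87 BM

Configuration: t₂g³ eg⁰ → 3 unpaired electrons.
μ(spin-only) = √[3(3+2)] = √15 ≈ 3.87 BM.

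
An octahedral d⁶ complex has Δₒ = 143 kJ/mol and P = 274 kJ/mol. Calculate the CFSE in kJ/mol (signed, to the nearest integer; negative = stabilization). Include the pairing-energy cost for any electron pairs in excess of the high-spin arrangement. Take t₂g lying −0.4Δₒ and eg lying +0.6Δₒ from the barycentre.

-57

Here Δₒ < P (143 < 274), so the high-spin state is favoured.
Configuration: t₂g⁴ eg².
Orbital CFSE = -0.4Δₒ = -0.4 × 143 = -57 kJ/mol.
High-spin has no excess pairs, so no pairing correction applies.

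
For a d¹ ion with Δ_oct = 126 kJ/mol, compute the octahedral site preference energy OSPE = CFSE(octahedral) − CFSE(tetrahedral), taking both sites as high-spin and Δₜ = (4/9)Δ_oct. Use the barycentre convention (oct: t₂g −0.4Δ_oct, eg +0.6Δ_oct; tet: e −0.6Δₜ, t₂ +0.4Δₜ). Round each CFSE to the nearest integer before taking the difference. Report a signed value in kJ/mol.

Octahedral high-spin t₂g¹ eg⁰: CFSE = -0.4 × 126 = -50 kJ/mol.
In a tetrahedral site the filling is e¹ t₂⁰: CFSE(tet) = -0.6Δₜ = -0.6 × (4/9)(126) = -34 kJ/mol.
OSPE = -50 − (-34) = -16 kJ/mol.

-16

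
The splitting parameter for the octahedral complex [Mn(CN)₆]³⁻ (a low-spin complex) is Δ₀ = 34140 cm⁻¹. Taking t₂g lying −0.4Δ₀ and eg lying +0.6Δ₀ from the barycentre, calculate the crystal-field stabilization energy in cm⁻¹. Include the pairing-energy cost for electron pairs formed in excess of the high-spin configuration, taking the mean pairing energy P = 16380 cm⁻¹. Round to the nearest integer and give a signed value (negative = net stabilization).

Each CN⁻ contributes -1; 6 × (-1) = -6. With overall charge -3, Mn is in the +3 oxidation state.
Group 7 minus oxidation state +3 gives a d⁴ configuration for Mn³⁺.
Configuration: t₂g⁴ eg⁰.
CFSE(orbital) = 4×(-0.4Δ₀) + 0×(0.6Δ₀) = -1.6Δ₀; with Δ₀ = 34140 cm⁻¹ that is -54624 cm⁻¹.
High-spin d⁴ would be t₂g³ eg¹ with 0 pairs; low-spin has 1, so 1 excess pair costs +1P = +16380 cm⁻¹.
Overall CFSE = -54624 + 16380 = -38244 cm⁻¹.

-38244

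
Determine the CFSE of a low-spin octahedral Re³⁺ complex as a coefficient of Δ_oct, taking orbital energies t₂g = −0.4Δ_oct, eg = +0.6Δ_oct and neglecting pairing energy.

-1.6 Δ_oct

Re³⁺: group 7, so d-count = 7 − 3 = 4.
Configuration: t₂g⁴ eg⁰.
CFSE = 4(-0.4Δ_oct) + 0(0.6Δ_oct) = -1.6Δ_oct + 0.0Δ_oct = -1.6Δ_oct.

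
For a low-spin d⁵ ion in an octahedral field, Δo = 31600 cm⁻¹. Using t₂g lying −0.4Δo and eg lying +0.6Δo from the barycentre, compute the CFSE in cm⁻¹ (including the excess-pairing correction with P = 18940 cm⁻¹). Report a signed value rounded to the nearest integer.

The d⁵ electrons fill as t₂g⁵ eg⁰.
Orbital CFSE = 5(-0.4) + 0(0.6) = -2.0Δo = -2.0 × 31600 = -63200 cm⁻¹.
Pairing penalty: 2 pairs vs 0 in the high-spin reference → 2 extra × P = 37880 cm⁻¹.
Overall CFSE = -63200 + 37880 = -25320 cm⁻¹.

-25320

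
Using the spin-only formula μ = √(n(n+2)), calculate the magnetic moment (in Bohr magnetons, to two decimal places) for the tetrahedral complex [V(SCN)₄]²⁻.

Each SCN⁻ contributes -1; 4 × (-1) = -4. With overall charge -2, V is in the +2 oxidation state.
Group 5 minus oxidation state +2 gives a d³ configuration for V²⁺.
With tetrahedral geometry the complex is necessarily high-spin.
Configuration: e^2 t2^1 → 3 unpaired electrons.
μ(spin-only) = √[3(3+2)] = √15 ≈ 3.87 Bohr magnetons.

3.87 Bohr magnetons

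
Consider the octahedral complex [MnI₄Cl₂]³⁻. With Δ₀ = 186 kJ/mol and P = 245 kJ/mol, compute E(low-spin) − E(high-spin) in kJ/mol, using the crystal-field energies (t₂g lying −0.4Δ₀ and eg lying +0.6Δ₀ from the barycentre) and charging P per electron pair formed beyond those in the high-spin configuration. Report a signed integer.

59

Ligand charges: 4×(-1) from I⁻ and 2×(-1) from Cl⁻ sum to -6; with overall charge -3, Mn is +3.
Mn is in group 7, so Mn³⁺ is d⁴ (7 − 3 = 4).
High-spin: t₂g³ eg¹, CFSE = -0.6Δ₀ = -112 kJ/mol.
Low-spin t₂g⁴ eg⁰ gives -1.6Δ₀ = -298 kJ/mol, but forming 1 extra pair costs 1P = 245 kJ/mol, so E(LS) = -298 + 245 = -53 kJ/mol.
Thus E(LS) − E(HS) = 59 kJ/mol.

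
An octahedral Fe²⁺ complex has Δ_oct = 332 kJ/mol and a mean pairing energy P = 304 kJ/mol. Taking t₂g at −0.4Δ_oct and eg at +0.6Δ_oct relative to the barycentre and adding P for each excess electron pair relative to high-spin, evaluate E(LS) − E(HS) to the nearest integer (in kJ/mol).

-56

Fe is in group 8, so Fe²⁺ is d⁶ (8 − 2 = 6).
High-spin d⁶ fills as t₂g⁴ eg² with CFSE 4(−0.4) + 2(+0.6) = -0.4Δ_oct = -133 kJ/mol.
For low-spin the configuration is t₂g⁶ eg⁰: orbital energy -2.4 × 332 = -797 kJ/mol, and 2 additional pairs relative to high-spin add 608 kJ/mol, giving -189 kJ/mol.
Thus E(LS) − E(HS) = -56 kJ/mol.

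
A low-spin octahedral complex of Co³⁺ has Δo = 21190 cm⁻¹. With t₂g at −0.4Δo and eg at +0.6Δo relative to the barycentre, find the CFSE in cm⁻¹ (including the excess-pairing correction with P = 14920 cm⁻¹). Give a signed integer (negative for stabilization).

Co³⁺: group 9, so d-count = 9 − 3 = 6.
Configuration: t₂g⁶ eg⁰.
The orbital stabilization is -2.4Δo = -2.4 × 21190 = -50856 cm⁻¹.
High-spin d⁶ would be t₂g⁴ eg² with 1 pair; low-spin has 3, so 2 excess pairs cost +2P = +29840 cm⁻¹.
Net CFSE = -50856 + 29840 = -21016 cm⁻¹.

-21016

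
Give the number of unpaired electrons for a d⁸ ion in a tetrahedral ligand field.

Tetrahedral fields are weak (Δₜ ≈ 4/9 Δₒ), so electrons fill high-spin.
Configuration: e⁴ t₂⁴, giving 2 unpaired electrons.

2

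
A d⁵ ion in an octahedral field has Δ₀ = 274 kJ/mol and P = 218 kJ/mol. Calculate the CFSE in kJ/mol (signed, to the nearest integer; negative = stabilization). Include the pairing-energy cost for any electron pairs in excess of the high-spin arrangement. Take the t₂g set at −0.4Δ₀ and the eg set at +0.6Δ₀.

Δ₀ > P, so pairing is preferred: the ground state is low-spin.
Filling d⁵ accordingly: t₂g⁵ eg⁰.
Orbital CFSE = -2.0Δ₀ = -2.0 × 274 = -548 kJ/mol.
Excess pairs vs high-spin: 2 − 0 = 2; pairing cost = +436 kJ/mol.
Net CFSE = -548 + 436 = -112 kJ/mol.

-112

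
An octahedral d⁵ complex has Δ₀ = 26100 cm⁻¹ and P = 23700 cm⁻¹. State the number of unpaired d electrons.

Since Δ₀ = 26100 cm⁻¹ > P = 23700 cm⁻¹, the complex adopts the low-spin configuration.
Filling d⁵ accordingly: t2g^5 e_g^0.
Unpaired electrons: 1.

1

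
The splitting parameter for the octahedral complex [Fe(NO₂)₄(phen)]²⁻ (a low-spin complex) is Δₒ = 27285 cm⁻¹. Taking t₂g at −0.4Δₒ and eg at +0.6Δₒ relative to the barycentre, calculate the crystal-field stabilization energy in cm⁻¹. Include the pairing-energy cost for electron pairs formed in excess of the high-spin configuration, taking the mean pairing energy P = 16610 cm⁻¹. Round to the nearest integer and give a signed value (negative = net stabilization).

Ligand charges: 4×(-1) from NO₂⁻ and 1×(+0) from phen sum to -4; with overall charge -2, Fe is +2.
Fe²⁺: group 8, so d-count = 8 − 2 = 6.
Configuration: t₂g⁶ eg⁰.
The orbital stabilization is -2.4Δₒ = -2.4 × 27285 = -65484 cm⁻¹.
High-spin d⁶ would be t₂g⁴ eg² with 1 pair; low-spin has 3, so 2 excess pairs cost +2P = +33220 cm⁻¹.
Combining: -65484 + 33220 = -32264 cm⁻¹.

-32264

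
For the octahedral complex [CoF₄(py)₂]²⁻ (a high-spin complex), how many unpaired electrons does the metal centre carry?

Ligand charges: 4×(-1) from F⁻ and 2×(+0) from py sum to -4; with overall charge -2, Co is +2.
Group 9 minus oxidation state +2 gives a d⁷ configuration for Co²⁺.
Configuration: t₂g⁵ eg², giving 3 unpaired electrons.

3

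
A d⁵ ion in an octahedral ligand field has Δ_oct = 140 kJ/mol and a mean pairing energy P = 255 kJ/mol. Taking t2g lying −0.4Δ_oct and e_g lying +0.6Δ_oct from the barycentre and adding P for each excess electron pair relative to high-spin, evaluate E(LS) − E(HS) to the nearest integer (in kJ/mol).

High-spin: t2g^3 e_g^2, CFSE = 0.0Δ_oct = 0 kJ/mol.
Low-spin t2g^5 e_g^0 gives -2.0Δ_oct = -280 kJ/mol, but forming 2 extra pairs costs 2P = 510 kJ/mol, so E(LS) = -280 + 510 = 230 kJ/mol.
Thus E(LS) − E(HS) = 230 kJ/mol.

230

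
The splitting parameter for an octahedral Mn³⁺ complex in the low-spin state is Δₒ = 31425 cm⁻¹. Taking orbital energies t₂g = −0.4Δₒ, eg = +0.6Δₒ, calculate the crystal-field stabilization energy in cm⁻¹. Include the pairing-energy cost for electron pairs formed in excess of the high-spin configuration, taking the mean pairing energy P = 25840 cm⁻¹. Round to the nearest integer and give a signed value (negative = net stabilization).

Mn sits in group 7; removing 3 electrons leaves Mn³⁺ with 7 − 3 = 4 d electrons.
Electron filling gives t₂g⁴ eg⁰.
Orbital CFSE = 4(-0.4) + 0(0.6) = -1.6Δₒ = -1.6 × 31425 = -50280 cm⁻¹.
Pairing penalty: 1 pair vs 0 in the high-spin reference → 1 extra × P = 25840 cm⁻¹.
Overall CFSE = -50280 + 25840 = -24440 cm⁻¹.

-24440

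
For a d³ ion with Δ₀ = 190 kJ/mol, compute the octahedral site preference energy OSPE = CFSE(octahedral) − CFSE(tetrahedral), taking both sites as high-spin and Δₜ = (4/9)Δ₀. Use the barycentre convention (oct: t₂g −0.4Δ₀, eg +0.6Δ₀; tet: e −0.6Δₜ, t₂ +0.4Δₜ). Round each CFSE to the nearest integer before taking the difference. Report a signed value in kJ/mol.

-160

In an octahedral site d³ (HS) is t₂g³ eg⁰, giving CFSE(oct) = -1.2Δ₀ = -228 kJ/mol.
In a tetrahedral site the filling is e² t₂¹: CFSE(tet) = -0.8Δₜ = -0.8 × (4/9)(190) = -68 kJ/mol.
OSPE = CFSE(oct) − CFSE(tet) = -228 − (-68) = -160 kJ/mol.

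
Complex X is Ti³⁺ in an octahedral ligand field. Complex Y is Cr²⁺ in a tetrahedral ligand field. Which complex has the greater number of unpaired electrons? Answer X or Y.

Y

X: Group 4 minus oxidation state +3 gives a d¹ configuration for Ti³⁺; For octahedral d¹ the high- and low-spin configurations coincide; t₂g¹ eg⁰ → 1 unpaired.
Y: Group 6 minus oxidation state +2 gives a d⁴ configuration for Cr²⁺; Tetrahedral splitting is small, so the complex is high-spin; e² t₂² → 4 unpaired.
So Y has more unpaired electrons.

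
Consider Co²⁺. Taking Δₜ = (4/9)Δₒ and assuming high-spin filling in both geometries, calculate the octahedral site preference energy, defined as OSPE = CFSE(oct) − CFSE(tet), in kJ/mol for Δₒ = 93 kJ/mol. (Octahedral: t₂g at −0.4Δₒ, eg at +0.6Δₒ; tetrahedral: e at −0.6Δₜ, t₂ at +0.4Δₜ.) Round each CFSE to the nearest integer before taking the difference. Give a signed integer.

-24

Co²⁺: group 9, so d-count = 9 − 2 = 7.
Octahedral high-spin t₂g⁵ eg²: CFSE = -0.8 × 93 = -74 kJ/mol.
In a tetrahedral site the filling is e⁴ t₂³: CFSE(tet) = -1.2Δₜ = -1.2 × (4/9)(93) = -50 kJ/mol.
OSPE = -74 − (-50) = -24 kJ/mol.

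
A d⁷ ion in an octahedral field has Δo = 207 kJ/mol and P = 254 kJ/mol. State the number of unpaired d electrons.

With Δo < P the complex is high-spin.
That gives t₂g⁵ eg².
Unpaired electrons: 3.

3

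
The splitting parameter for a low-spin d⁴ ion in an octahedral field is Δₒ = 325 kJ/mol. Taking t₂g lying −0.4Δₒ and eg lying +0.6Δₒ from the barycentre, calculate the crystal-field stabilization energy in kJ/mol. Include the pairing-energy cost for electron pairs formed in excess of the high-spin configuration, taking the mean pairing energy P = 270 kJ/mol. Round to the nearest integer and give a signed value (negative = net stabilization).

-250

Configuration: t₂g⁴ eg⁰.
CFSE(orbital) = 4×(-0.4Δₒ) + 0×(0.6Δₒ) = -1.6Δₒ; with Δₒ = 325 kJ/mol that is -520 kJ/mol.
High-spin d⁴ would be t₂g³ eg¹ with 0 pairs; low-spin has 1, so 1 excess pair costs +1P = +270 kJ/mol.
Combining: -520 + 270 = -250 kJ/mol.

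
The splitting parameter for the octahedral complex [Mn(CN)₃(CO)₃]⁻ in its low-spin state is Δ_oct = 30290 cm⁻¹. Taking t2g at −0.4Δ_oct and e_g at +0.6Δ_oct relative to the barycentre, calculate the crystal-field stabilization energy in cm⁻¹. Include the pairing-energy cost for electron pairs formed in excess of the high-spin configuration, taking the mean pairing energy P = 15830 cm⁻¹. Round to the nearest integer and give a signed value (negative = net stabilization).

Ligand charges: 3×(-1) from CN⁻ and 3×(+0) from CO sum to -3; with overall charge -1, Mn is +2.
Mn²⁺: group 7, so d-count = 7 − 2 = 5.
The d⁵ electrons fill as t2g^5 e_g^0.
CFSE(orbital) = 5×(-0.4Δ_oct) + 0×(0.6Δ_oct) = -2.0Δ_oct; with Δ_oct = 30290 cm⁻¹ that is -60580 cm⁻¹.
Pairing penalty: 2 pairs vs 0 in the high-spin reference → 2 extra × P = 31660 cm⁻¹.
Combining: -60580 + 31660 = -28920 cm⁻¹.

-28920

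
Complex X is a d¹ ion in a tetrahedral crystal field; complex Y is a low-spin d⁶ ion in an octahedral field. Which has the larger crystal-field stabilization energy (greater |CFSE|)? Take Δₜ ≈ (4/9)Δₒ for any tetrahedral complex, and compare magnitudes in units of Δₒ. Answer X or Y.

X: Tetrahedral fields are weak (Δₜ ≈ 4/9 Δₒ), so electrons fill high-spin; e¹ t₂⁰, CFSE = -0.6Δₜ ≈ -0.27Δₒ.
Y: t₂g⁶ eg⁰, CFSE = -2.4Δₒ.
So Y has the larger |CFSE|.

Y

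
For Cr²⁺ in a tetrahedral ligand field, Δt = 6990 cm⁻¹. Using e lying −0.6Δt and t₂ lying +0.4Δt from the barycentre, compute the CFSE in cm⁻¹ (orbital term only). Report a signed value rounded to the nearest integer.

Cr is in group 6, so Cr²⁺ is d⁴ (6 − 2 = 4).
With tetrahedral geometry the complex is necessarily high-spin.
Configuration: e² t₂².
CFSE(orbital) = 2×(-0.6Δt) + 2×(0.4Δt) = -0.4Δt; with Δt = 6990 cm⁻¹ that is -2796 cm⁻¹.

-2796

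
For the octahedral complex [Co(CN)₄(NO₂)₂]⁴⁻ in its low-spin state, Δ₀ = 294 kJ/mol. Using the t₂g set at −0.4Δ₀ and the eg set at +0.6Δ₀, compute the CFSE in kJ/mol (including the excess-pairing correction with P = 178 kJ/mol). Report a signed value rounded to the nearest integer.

-351

Ligand charges: 4×(-1) from CN⁻ and 2×(-1) from NO₂⁻ sum to -6; with overall charge -4, Co is +2.
Co sits in group 9; removing 2 electrons leaves Co²⁺ with 9 − 2 = 7 d electrons.
The d⁷ electrons fill as t₂g⁶ eg¹.
CFSE(orbital) = 6×(-0.4Δ₀) + 1×(0.6Δ₀) = -1.8Δ₀; with Δ₀ = 294 kJ/mol that is -529 kJ/mol.
Pairing penalty: 3 pairs vs 2 in the high-spin reference → 1 extra × P = 178 kJ/mol.
Combining: -529 + 178 = -351 kJ/mol.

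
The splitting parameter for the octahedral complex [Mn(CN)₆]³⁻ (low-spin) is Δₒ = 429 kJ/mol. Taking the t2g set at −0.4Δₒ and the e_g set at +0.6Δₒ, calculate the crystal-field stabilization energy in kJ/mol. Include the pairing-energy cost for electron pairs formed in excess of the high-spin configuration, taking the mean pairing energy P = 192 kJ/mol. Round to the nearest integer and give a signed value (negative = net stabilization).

-494

Each CN⁻ contributes -1; 6 × (-1) = -6. With overall charge -3, Mn is in the +3 oxidation state.
Group 7 minus oxidation state +3 gives a d⁴ configuration for Mn³⁺.
The d⁴ electrons fill as t2g^4 e_g^0.
Orbital CFSE = 4(-0.4) + 0(0.6) = -1.6Δₒ = -1.6 × 429 = -686 kJ/mol.
Relative to high-spin t2g^3 e_g^1 (0 paired), the low-spin configuration has 1 additional pair, contributing +1 × 192 = +192 kJ/mol.
Overall CFSE = -686 + 192 = -494 kJ/mol.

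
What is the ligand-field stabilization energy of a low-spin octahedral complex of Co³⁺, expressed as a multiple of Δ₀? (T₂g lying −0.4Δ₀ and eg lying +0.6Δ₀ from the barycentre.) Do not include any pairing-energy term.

Co³⁺: group 9, so d-count = 9 − 3 = 6.
Configuration: t₂g⁶ eg⁰.
CFSE = 6(-0.4Δ₀) + 0(0.6Δ₀) = -2.4Δ₀ + 0.0Δ₀ = -2.4Δ₀.

-2.4 Δ₀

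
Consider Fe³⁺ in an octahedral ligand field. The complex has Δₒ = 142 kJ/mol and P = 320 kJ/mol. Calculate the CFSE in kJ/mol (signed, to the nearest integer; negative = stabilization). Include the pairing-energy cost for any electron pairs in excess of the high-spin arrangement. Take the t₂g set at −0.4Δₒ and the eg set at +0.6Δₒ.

Fe³⁺: group 8, so d-count = 8 − 3 = 5.
Δₒ < P, so pairing is avoided: the ground state is high-spin.
That gives t₂g³ eg².
Orbital CFSE = 0.0Δₒ = 0.0 × 142 = 0 kJ/mol.
High-spin has no excess pairs, so no pairing correction applies.

0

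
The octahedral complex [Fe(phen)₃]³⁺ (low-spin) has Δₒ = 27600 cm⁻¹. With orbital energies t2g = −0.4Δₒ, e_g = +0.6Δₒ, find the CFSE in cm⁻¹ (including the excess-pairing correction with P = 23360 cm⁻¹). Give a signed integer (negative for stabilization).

phen is neutral, so the +3 overall charge sits on Fe: oxidation state +3.
Group 8 minus oxidation state +3 gives a d⁵ configuration for Fe³⁺.
Configuration: t2g^5 e_g^0.
The orbital stabilization is -2.0Δₒ = -2.0 × 27600 = -55200 cm⁻¹.
Relative to high-spin t2g^3 e_g^2 (0 paired), the low-spin configuration has 2 additional pairs, contributing +2 × 23360 = +46720 cm⁻¹.
Overall CFSE = -55200 + 46720 = -8480 cm⁻¹.

-8480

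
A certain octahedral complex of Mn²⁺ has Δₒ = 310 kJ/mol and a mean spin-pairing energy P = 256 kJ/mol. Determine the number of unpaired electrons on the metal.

Mn sits in group 7; removing 2 electrons leaves Mn²⁺ with 7 − 2 = 5 d electrons.
Δₒ > P, so pairing is preferred: the ground state is low-spin.
Configuration: t₂g⁵ eg⁰.
Unpaired electrons: 1.

1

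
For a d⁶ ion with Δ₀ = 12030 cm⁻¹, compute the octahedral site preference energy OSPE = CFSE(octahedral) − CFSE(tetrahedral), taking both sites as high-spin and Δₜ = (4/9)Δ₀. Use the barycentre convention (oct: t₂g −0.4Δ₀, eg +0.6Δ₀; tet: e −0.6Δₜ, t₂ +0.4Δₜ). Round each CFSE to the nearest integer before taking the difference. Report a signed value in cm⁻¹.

-1604

Octahedral high-spin t2g^4 e_g^2: CFSE = -0.4 × 12030 = -4812 cm⁻¹.
Tetrahedral e^3 t2^3 gives -0.6Δₜ = -0.6 × (4/9) × 12030 = -3208 cm⁻¹.
Subtracting, OSPE = -4812 − (-3208) = -1604 cm⁻¹.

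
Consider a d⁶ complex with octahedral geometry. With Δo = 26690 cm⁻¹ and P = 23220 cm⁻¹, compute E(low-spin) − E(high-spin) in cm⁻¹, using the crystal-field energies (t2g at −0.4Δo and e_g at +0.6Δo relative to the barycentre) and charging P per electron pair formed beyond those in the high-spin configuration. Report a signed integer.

-6940

High-spin d⁶ fills as t2g^4 e_g^2 with CFSE 4(−0.4) + 2(+0.6) = -0.4Δo = -10676 cm⁻¹.
Low-spin: t2g^6 e_g^0, orbital CFSE = -2.4Δo = -64056 cm⁻¹; plus 2 excess pairs × P = +46440 cm⁻¹; total -17616 cm⁻¹.
Thus E(LS) − E(HS) = -6940 cm⁻¹.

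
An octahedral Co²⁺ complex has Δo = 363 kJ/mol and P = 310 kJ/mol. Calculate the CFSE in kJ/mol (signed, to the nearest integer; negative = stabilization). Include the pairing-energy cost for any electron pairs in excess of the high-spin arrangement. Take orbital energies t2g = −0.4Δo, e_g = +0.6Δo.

-343

Group 9 minus oxidation state +2 gives a d⁷ configuration for Co²⁺.
Δo > P, so pairing is preferred: the ground state is low-spin.
Configuration: t2g^6 e_g^1.
Orbital CFSE = -1.8Δo = -1.8 × 363 = -653 kJ/mol.
Excess pairs vs high-spin: 3 − 2 = 1; pairing cost = +310 kJ/mol.
Net CFSE = -653 + 310 = -343 kJ/mol.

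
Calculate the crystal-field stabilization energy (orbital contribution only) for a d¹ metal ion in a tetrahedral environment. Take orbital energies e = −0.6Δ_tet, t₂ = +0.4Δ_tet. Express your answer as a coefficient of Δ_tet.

With tetrahedral geometry the complex is necessarily high-spin.
Configuration: e¹ t₂⁰.
CFSE = 1(-0.6Δ_tet) + 0(0.4Δ_tet) = -0.6Δ_tet + 0.0Δ_tet = -0.6Δ_tet.

-0.6 Δ_tet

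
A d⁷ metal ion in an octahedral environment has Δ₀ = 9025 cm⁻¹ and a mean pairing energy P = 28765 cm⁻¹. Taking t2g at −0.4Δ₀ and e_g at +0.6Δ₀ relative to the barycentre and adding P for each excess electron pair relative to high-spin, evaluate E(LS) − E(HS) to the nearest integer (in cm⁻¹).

19740

In the high-spin limit (t2g^5 e_g^2) the orbital term is -0.8Δ₀ = -7220 cm⁻¹, with no excess pairing.
For low-spin the configuration is t2g^6 e_g^1: orbital energy -1.8 × 9025 = -16245 cm⁻¹, and 1 additional pair relative to high-spin adds 28765 cm⁻¹, giving 12520 cm⁻¹.
E(LS) − E(HS) = 12520 − (-7220) = 19740 cm⁻¹.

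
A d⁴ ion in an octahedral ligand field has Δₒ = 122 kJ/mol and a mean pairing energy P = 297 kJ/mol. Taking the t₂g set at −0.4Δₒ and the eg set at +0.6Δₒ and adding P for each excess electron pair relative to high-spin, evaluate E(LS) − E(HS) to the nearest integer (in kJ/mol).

High-spin: t₂g³ eg¹, CFSE = -0.6Δₒ = -73 kJ/mol.
Low-spin: t₂g⁴ eg⁰, orbital CFSE = -1.6Δₒ = -195 kJ/mol; plus 1 excess pair × P = +297 kJ/mol; total 102 kJ/mol.
The difference is 102 − (-73) = 175 kJ/mol, so high-spin lies lower.

175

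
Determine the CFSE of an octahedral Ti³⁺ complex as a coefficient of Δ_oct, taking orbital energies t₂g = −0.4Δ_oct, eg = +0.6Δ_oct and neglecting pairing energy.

Group 4 minus oxidation state +3 gives a d¹ configuration for Ti³⁺.
Configuration: t₂g¹ eg⁰.
CFSE = 1(-0.4Δ_oct) + 0(0.6Δ_oct) = -0.4Δ_oct + 0.0Δ_oct = -0.4Δ_oct.

-0.4 Δ_oct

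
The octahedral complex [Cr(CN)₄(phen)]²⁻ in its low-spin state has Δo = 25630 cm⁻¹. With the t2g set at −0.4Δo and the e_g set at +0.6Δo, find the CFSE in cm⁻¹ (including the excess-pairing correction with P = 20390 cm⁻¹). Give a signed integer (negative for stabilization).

-20618

Ligand charges: 4×(-1) from CN⁻ and 1×(+0) from phen sum to -4; with overall charge -2, Cr is +2.
Cr sits in group 6; removing 2 electrons leaves Cr²⁺ with 6 − 2 = 4 d electrons.
Configuration: t2g^4 e_g^0.
CFSE(orbital) = 4×(-0.4Δo) + 0×(0.6Δo) = -1.6Δo; with Δo = 25630 cm⁻¹ that is -41008 cm⁻¹.
High-spin d⁴ would be t2g^3 e_g^1 with 0 pairs; low-spin has 1, so 1 excess pair costs +1P = +20390 cm⁻¹.
Overall CFSE = -41008 + 20390 = -20618 cm⁻¹.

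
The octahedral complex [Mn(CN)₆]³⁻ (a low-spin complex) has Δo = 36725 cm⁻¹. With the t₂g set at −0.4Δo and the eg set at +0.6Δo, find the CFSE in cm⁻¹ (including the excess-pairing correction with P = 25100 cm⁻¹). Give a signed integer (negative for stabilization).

-33660

Each CN⁻ contributes -1; 6 × (-1) = -6. With overall charge -3, Mn is in the +3 oxidation state.
Mn³⁺: group 7, so d-count = 7 − 3 = 4.
Electron filling gives t₂g⁴ eg⁰.
The orbital stabilization is -1.6Δo = -1.6 × 36725 = -58760 cm⁻¹.
Pairing penalty: 1 pair vs 0 in the high-spin reference → 1 extra × P = 25100 cm⁻¹.
Combining: -58760 + 25100 = -33660 cm⁻¹.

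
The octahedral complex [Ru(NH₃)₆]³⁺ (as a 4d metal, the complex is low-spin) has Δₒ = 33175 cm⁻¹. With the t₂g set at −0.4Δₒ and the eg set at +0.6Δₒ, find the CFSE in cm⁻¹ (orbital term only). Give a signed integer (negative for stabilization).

-66350

NH₃ is neutral, so the +3 overall charge sits on Ru: oxidation state +3.
Ru is in group 8, so Ru³⁺ is d⁵ (8 − 3 = 5).
Electron filling gives t₂g⁵ eg⁰.
CFSE(orbital) = 5×(-0.4Δₒ) + 0×(0.6Δₒ) = -2.0Δₒ; with Δₒ = 33175 cm⁻¹ that is -66350 cm⁻¹.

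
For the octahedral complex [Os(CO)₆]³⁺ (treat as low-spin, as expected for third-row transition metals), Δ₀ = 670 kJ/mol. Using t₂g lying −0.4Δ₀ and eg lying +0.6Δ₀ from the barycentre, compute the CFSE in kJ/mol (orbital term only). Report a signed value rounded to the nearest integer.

CO is neutral, so the +3 overall charge sits on Os: oxidation state +3.
Os sits in group 8; removing 3 electrons leaves Os³⁺ with 8 − 3 = 5 d electrons.
The d⁵ electrons fill as t₂g⁵ eg⁰.
CFSE(orbital) = 5×(-0.4Δ₀) + 0×(0.6Δ₀) = -2.0Δ₀; with Δ₀ = 670 kJ/mol that is -1340 kJ/mol.

-1340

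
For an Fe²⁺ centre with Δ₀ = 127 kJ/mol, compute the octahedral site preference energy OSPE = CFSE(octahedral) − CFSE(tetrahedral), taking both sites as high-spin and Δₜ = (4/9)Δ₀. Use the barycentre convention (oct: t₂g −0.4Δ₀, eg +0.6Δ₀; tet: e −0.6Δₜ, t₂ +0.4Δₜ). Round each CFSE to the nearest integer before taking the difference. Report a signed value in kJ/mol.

-17

Fe sits in group 8; removing 2 electrons leaves Fe²⁺ with 8 − 2 = 6 d electrons.
In an octahedral site d⁶ (HS) is t2g^4 e_g^2, giving CFSE(oct) = -0.4Δ₀ = -51 kJ/mol.
Tetrahedral: e^3 t2^3, CFSE = 3(−0.6) + 3(+0.4) = -0.6Δₜ = -0.6 × (4/9) × 127 = -34 kJ/mol.
OSPE = CFSE(oct) − CFSE(tet) = -51 − (-34) = -17 kJ/mol.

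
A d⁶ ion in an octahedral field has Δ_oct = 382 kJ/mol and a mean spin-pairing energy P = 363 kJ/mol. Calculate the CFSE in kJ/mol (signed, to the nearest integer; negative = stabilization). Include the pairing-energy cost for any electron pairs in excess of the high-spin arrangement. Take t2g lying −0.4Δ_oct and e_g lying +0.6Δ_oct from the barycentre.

-191

Here Δ_oct > P (382 > 363), so the low-spin state is favoured.
That gives t2g^6 e_g^0.
Orbital CFSE = -2.4Δ_oct = -2.4 × 382 = -917 kJ/mol.
Excess pairs vs high-spin: 3 − 1 = 2; pairing cost = +726 kJ/mol.
Net CFSE = -917 + 726 = -191 kJ/mol.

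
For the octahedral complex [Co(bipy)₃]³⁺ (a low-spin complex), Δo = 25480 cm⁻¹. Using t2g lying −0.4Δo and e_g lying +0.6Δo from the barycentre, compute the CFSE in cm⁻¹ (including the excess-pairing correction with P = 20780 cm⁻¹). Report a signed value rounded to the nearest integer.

bipy is neutral, so the +3 overall charge sits on Co: oxidation state +3.
Co is in group 9, so Co³⁺ is d⁶ (9 − 3 = 6).
The d⁶ electrons fill as t2g^6 e_g^0.
CFSE(orbital) = 6×(-0.4Δo) + 0×(0.6Δo) = -2.4Δo; with Δo = 25480 cm⁻¹ that is -61152 cm⁻¹.
Pairing penalty: 3 pairs vs 1 in the high-spin reference → 2 extra × P = 41560 cm⁻¹.
Net CFSE = -61152 + 41560 = -19592 cm⁻¹.

-19592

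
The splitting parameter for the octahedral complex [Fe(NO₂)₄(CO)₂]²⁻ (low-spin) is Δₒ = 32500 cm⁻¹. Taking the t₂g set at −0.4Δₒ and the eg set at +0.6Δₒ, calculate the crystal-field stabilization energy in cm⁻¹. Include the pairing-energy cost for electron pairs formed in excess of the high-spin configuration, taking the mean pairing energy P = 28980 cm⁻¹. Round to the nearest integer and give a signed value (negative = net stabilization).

Ligand charges: 4×(-1) from NO₂⁻ and 2×(+0) from CO sum to -4; with overall charge -2, Fe is +2.
Fe²⁺: group 8, so d-count = 8 − 2 = 6.
Configuration: t₂g⁶ eg⁰.
CFSE(orbital) = 6×(-0.4Δₒ) + 0×(0.6Δₒ) = -2.4Δₒ; with Δₒ = 32500 cm⁻¹ that is -78000 cm⁻¹.
Relative to high-spin t₂g⁴ eg² (1 paired), the low-spin configuration has 2 additional pairs, contributing +2 × 28980 = +57960 cm⁻¹.
Combining: -78000 + 57960 = -20040 cm⁻¹.

-20040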